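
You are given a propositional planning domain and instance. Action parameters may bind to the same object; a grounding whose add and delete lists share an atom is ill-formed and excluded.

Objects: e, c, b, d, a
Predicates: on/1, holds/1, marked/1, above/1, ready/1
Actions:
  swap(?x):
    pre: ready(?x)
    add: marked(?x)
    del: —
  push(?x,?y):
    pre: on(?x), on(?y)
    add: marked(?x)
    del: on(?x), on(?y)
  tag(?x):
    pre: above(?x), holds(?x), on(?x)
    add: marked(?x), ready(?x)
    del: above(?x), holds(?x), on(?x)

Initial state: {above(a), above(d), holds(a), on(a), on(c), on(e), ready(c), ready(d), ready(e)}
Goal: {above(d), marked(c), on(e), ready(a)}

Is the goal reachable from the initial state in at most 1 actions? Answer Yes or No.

No

1. swap(c)  →  {above(a), above(d), holds(a), marked(c), on(a), on(c), on(e), ready(c), ready(d), ready(e)}
2. tag(a)  →  {above(d), marked(a), marked(c), on(c), on(e), ready(a), ready(c), ready(d), ready(e)}
optimal plan length = 2; 2 > 1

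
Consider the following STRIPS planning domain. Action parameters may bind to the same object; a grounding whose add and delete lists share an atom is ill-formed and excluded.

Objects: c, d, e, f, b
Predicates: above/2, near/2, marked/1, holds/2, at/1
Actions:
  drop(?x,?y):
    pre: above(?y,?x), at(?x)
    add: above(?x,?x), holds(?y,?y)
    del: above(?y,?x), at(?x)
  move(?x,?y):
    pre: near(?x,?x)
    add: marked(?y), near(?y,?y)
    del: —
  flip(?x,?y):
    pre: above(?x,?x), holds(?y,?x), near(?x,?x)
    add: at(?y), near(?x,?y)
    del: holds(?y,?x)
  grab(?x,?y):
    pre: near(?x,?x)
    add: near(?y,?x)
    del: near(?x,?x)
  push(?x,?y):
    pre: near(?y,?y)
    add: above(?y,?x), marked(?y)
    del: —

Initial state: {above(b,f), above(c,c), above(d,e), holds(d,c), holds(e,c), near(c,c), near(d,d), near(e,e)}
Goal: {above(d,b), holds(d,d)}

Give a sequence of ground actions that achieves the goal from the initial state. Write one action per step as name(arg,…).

1. flip(c,e)  →  {above(b,f), above(c,c), above(d,e), at(e), holds(d,c), near(c,c), near(c,e), near(d,d), near(e,e)}
2. drop(e,d)  →  {above(b,f), above(c,c), above(e,e), holds(d,c), holds(d,d), near(c,c), near(c,e), near(d,d), near(e,e)}
3. push(b,d)  →  {above(b,f), above(c,c), above(d,b), above(e,e), holds(d,c), holds(d,d), marked(d), near(c,c), near(c,e), near(d,d), near(e,e)}

flip(c,e); drop(e,d); push(b,d)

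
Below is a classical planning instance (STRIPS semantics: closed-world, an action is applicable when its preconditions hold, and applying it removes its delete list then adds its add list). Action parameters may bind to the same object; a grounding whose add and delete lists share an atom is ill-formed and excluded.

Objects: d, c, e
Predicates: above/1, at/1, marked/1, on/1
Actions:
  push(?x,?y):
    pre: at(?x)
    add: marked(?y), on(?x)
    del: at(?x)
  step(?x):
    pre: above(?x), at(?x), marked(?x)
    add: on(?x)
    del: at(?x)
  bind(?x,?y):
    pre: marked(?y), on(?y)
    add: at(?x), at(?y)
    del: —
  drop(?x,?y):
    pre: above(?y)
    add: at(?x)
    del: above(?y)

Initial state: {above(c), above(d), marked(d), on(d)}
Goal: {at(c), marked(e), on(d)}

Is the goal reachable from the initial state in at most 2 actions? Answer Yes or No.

1. bind(c,d)  →  {above(c), above(d), at(c), at(d), marked(d), on(d)}
2. push(d,e)  →  {above(c), above(d), at(c), marked(d), marked(e), on(d)}
optimal plan length = 2; 2 ≤ 2

Yes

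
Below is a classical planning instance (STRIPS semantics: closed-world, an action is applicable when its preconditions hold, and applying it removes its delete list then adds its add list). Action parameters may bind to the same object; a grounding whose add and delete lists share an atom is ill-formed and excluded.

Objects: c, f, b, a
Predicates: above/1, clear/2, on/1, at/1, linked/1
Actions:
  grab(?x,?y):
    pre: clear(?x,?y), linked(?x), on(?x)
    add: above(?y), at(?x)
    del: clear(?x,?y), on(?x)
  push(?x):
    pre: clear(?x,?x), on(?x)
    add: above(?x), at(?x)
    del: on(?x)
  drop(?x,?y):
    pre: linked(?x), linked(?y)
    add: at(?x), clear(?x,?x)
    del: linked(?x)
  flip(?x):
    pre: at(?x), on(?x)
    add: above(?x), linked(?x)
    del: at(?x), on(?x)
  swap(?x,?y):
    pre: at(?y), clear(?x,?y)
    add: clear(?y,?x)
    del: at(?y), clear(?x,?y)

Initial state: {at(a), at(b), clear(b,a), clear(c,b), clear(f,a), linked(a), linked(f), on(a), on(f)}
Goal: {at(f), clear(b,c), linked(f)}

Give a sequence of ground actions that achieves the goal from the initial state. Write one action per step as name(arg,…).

grab(f,a); swap(c,b)

1. grab(f,a)  →  {above(a), at(a), at(b), at(f), clear(b,a), clear(c,b), linked(a), linked(f), on(a)}
2. swap(c,b)  →  {above(a), at(a), at(f), clear(b,a), clear(b,c), linked(a), linked(f), on(a)}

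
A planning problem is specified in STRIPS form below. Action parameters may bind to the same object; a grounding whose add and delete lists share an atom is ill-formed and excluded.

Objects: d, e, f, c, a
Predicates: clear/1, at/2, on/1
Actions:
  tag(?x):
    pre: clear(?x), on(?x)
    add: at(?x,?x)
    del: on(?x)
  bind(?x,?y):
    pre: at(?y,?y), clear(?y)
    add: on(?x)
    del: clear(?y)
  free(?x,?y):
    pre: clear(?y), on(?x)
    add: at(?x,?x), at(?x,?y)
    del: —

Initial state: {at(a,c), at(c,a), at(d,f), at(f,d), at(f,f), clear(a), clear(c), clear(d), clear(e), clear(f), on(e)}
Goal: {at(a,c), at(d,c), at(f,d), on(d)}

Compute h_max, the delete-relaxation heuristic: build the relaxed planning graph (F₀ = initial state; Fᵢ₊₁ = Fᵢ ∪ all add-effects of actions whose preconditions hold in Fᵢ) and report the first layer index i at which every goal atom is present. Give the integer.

F0 = init (11 atoms)
F1 = F0 ∪ {at(e,a), at(e,c), at(e,d), at(e,e), at(e,f), on(a), on(c), on(d), on(f)}  (20 atoms)
F2 = F1 ∪ {at(a,a), at(a,d), at(a,e), at(a,f), at(c,c), at(c,d), at(c,e), at(c,f), at(d,a), at(d,c), at(d,d), at(d,e), at(f,a), at(f,c), at(f,e)}  (35 atoms)
goal ⊆ F2  ⇒  h_max = 2

2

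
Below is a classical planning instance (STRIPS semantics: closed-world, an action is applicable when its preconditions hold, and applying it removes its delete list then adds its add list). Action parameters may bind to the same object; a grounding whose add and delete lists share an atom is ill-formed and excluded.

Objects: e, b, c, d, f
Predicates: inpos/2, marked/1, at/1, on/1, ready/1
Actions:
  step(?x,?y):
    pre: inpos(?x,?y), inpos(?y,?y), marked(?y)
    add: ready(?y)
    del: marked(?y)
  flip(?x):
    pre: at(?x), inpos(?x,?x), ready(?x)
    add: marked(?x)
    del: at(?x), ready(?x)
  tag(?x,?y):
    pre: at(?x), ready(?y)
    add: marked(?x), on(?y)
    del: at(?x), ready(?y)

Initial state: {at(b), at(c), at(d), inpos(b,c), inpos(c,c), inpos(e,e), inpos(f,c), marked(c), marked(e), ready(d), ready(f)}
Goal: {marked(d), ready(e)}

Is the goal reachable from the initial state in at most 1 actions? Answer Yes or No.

No

1. step(e,e)  →  {at(b), at(c), at(d), inpos(b,c), inpos(c,c), inpos(e,e), inpos(f,c), marked(c), ready(d), ready(e), ready(f)}
2. tag(d,d)  →  {at(b), at(c), inpos(b,c), inpos(c,c), inpos(e,e), inpos(f,c), marked(c), marked(d), on(d), ready(e), ready(f)}
optimal plan length = 2; 2 > 1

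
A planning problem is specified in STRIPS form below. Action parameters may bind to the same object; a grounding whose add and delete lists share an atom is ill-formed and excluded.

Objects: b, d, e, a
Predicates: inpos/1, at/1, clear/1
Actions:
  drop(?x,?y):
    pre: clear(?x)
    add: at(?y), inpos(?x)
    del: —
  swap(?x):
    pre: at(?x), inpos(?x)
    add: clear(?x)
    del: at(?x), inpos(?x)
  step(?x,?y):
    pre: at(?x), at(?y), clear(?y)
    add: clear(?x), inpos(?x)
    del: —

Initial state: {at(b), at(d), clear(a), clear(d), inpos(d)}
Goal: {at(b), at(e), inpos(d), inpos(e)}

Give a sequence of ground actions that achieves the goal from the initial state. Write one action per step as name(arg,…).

1. drop(d,e)  →  {at(b), at(d), at(e), clear(a), clear(d), inpos(d)}
2. step(e,d)  →  {at(b), at(d), at(e), clear(a), clear(d), clear(e), inpos(d), inpos(e)}

drop(d,e); step(e,d)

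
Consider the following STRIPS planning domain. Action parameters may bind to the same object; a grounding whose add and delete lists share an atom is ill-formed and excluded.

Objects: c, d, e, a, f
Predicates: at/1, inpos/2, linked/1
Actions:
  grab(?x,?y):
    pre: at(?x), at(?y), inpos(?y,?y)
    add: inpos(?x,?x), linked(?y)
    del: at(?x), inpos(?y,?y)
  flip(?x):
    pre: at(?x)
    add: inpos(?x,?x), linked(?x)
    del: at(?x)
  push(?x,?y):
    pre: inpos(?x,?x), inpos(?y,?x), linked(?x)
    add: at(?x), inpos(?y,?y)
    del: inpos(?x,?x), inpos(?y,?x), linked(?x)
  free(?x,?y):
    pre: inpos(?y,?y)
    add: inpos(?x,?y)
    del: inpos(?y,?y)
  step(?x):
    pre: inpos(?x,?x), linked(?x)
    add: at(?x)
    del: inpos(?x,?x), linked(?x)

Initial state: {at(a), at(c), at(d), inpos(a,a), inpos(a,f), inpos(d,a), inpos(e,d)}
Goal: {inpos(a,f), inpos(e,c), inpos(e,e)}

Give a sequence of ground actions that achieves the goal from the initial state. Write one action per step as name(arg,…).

grab(c,a); flip(d); push(d,e); free(e,c)

1. grab(c,a)  →  {at(a), at(d), inpos(a,f), inpos(c,c), inpos(d,a), inpos(e,d), linked(a)}
2. flip(d)  →  {at(a), inpos(a,f), inpos(c,c), inpos(d,a), inpos(d,d), inpos(e,d), linked(a), linked(d)}
3. push(d,e)  →  {at(a), at(d), inpos(a,f), inpos(c,c), inpos(d,a), inpos(e,e), linked(a)}
4. free(e,c)  →  {at(a), at(d), inpos(a,f), inpos(d,a), inpos(e,c), inpos(e,e), linked(a)}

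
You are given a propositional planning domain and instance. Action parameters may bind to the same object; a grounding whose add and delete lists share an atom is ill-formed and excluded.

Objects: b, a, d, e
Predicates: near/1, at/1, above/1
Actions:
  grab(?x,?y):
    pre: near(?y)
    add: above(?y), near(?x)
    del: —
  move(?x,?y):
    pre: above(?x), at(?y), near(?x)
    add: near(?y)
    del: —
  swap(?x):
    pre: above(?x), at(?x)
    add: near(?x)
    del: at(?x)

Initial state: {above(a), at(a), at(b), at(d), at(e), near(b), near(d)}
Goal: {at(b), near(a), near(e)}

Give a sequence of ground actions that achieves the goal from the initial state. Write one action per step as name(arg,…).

1. grab(a,b)  →  {above(a), above(b), at(a), at(b), at(d), at(e), near(a), near(b), near(d)}
2. grab(e,b)  →  {above(a), above(b), at(a), at(b), at(d), at(e), near(a), near(b), near(d), near(e)}

grab(a,b); grab(e,b)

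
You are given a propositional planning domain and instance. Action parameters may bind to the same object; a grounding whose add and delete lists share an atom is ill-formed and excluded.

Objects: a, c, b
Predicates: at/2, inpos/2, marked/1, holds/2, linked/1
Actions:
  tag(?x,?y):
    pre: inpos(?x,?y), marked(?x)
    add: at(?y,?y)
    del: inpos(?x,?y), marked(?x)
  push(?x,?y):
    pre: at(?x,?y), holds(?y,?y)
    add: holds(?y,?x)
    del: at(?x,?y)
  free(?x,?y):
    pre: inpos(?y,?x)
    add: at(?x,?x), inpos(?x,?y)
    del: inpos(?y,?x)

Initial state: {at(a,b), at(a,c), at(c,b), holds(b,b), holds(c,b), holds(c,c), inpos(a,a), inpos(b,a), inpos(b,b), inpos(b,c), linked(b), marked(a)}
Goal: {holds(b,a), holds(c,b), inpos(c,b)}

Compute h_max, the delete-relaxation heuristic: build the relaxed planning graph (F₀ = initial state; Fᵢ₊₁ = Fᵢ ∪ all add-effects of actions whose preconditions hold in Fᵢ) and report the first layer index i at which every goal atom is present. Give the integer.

1

F0 = init (12 atoms)
F1 = F0 ∪ {at(a,a), at(c,c), holds(b,a), holds(b,c), holds(c,a), inpos(a,b), inpos(c,b)}  (19 atoms)
goal ⊆ F1  ⇒  h_max = 1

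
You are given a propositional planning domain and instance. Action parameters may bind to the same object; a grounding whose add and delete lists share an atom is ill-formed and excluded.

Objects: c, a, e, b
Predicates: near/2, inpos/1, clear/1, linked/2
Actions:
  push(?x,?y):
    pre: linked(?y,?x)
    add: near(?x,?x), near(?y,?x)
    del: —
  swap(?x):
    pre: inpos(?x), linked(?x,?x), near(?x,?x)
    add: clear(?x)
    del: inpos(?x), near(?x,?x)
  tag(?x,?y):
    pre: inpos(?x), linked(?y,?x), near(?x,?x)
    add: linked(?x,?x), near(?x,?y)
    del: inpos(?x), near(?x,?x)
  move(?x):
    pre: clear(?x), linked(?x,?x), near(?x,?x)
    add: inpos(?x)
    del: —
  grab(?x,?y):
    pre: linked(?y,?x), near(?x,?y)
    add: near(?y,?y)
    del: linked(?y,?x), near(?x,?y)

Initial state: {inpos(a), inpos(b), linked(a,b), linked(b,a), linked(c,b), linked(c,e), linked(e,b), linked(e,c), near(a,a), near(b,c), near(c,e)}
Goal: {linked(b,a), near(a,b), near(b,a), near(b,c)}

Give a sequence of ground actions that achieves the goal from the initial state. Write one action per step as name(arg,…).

push(a,b); push(b,a)

1. push(a,b)  →  {inpos(a), inpos(b), linked(a,b), linked(b,a), linked(c,b), linked(c,e), linked(e,b), linked(e,c), near(a,a), near(b,a), near(b,c), near(c,e)}
2. push(b,a)  →  {inpos(a), inpos(b), linked(a,b), linked(b,a), linked(c,b), linked(c,e), linked(e,b), linked(e,c), near(a,a), near(a,b), near(b,a), near(b,b), near(b,c), near(c,e)}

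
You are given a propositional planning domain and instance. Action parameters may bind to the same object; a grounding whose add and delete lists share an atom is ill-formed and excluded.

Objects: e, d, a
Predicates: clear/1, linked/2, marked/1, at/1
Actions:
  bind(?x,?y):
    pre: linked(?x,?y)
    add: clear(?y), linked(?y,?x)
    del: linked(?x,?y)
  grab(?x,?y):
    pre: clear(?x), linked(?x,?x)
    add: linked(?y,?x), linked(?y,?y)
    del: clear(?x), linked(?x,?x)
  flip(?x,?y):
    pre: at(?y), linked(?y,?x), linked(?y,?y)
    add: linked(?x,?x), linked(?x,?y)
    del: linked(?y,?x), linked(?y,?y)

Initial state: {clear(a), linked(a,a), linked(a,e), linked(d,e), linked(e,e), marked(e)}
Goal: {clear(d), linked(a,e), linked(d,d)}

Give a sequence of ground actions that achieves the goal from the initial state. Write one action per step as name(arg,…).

bind(d,e); bind(e,d); grab(e,d)

1. bind(d,e)  →  {clear(a), clear(e), linked(a,a), linked(a,e), linked(e,d), linked(e,e), marked(e)}
2. bind(e,d)  →  {clear(a), clear(d), clear(e), linked(a,a), linked(a,e), linked(d,e), linked(e,e), marked(e)}
3. grab(e,d)  →  {clear(a), clear(d), linked(a,a), linked(a,e), linked(d,d), linked(d,e), marked(e)}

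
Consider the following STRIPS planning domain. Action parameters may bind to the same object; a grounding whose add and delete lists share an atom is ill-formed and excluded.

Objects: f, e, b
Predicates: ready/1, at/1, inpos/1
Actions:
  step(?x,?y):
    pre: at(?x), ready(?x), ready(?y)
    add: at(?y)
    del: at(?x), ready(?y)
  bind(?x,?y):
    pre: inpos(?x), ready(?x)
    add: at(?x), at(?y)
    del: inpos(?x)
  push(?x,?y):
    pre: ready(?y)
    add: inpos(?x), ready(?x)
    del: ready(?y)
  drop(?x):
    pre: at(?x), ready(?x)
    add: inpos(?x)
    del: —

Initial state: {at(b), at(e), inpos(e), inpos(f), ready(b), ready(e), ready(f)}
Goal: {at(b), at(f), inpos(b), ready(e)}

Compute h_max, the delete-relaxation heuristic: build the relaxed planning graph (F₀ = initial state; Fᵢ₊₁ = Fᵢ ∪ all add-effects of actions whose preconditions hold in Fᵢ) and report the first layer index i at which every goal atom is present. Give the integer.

F0 = init (7 atoms)
F1 = F0 ∪ {at(f), inpos(b)}  (9 atoms)
goal ⊆ F1  ⇒  h_max = 1

1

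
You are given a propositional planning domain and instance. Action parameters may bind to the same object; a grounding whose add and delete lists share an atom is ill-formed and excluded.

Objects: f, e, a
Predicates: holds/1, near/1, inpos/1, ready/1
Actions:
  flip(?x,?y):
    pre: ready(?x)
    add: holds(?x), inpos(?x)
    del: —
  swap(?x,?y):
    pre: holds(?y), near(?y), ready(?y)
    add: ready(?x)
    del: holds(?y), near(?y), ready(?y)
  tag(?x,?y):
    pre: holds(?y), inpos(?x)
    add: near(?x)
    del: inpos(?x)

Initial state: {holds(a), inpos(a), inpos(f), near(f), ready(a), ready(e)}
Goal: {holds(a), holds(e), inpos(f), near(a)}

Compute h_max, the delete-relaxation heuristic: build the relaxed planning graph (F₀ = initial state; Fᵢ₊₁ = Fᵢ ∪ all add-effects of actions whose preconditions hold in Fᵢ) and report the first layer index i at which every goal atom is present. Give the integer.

F0 = init (6 atoms)
F1 = F0 ∪ {holds(e), inpos(e), near(a)}  (9 atoms)
goal ⊆ F1  ⇒  h_max = 1

1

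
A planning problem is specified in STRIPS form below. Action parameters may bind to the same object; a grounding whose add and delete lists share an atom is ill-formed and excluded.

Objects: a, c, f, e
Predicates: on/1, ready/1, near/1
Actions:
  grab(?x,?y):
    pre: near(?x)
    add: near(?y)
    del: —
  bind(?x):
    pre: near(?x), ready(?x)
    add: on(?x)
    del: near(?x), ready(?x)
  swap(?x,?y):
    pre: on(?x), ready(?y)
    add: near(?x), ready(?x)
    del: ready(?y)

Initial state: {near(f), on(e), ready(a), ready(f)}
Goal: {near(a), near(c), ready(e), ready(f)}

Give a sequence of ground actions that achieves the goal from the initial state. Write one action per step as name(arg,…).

grab(f,a); grab(a,c); swap(e,a)

1. grab(f,a)  →  {near(a), near(f), on(e), ready(a), ready(f)}
2. grab(a,c)  →  {near(a), near(c), near(f), on(e), ready(a), ready(f)}
3. swap(e,a)  →  {near(a), near(c), near(e), near(f), on(e), ready(e), ready(f)}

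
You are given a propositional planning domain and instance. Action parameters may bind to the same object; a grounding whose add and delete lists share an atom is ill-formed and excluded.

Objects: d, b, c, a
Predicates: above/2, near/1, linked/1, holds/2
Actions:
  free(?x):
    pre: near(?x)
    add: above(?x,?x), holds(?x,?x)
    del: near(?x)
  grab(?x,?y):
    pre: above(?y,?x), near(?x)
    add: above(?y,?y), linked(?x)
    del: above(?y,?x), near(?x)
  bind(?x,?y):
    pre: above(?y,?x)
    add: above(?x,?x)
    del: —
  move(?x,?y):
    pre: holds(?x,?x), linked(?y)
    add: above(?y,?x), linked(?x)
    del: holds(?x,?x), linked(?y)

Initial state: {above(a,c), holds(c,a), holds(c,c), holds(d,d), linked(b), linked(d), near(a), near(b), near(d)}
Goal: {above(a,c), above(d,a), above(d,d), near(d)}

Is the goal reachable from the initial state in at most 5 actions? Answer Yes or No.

Yes

1. free(a)  →  {above(a,a), above(a,c), holds(a,a), holds(c,a), holds(c,c), holds(d,d), linked(b), linked(d), near(b), near(d)}
2. move(d,b)  →  {above(a,a), above(a,c), above(b,d), holds(a,a), holds(c,a), holds(c,c), linked(d), near(b), near(d)}
3. bind(d,b)  →  {above(a,a), above(a,c), above(b,d), above(d,d), holds(a,a), holds(c,a), holds(c,c), linked(d), near(b), near(d)}
4. move(a,d)  →  {above(a,a), above(a,c), above(b,d), above(d,a), above(d,d), holds(c,a), holds(c,c), linked(a), near(b), near(d)}
optimal plan length = 4; 4 ≤ 5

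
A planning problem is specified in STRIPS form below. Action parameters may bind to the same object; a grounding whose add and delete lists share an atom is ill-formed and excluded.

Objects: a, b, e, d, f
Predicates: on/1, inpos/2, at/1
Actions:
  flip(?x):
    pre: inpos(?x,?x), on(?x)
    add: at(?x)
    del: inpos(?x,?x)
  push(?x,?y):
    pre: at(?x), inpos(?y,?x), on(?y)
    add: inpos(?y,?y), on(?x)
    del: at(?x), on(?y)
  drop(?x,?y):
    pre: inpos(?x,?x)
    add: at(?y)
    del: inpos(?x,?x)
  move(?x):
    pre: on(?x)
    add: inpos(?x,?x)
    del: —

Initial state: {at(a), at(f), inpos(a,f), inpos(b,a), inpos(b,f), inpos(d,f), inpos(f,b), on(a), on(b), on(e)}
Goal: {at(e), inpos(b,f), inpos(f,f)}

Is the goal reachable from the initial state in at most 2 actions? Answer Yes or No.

1. push(f,a)  →  {at(a), inpos(a,a), inpos(a,f), inpos(b,a), inpos(b,f), inpos(d,f), inpos(f,b), on(b), on(e), on(f)}
2. drop(a,e)  →  {at(a), at(e), inpos(a,f), inpos(b,a), inpos(b,f), inpos(d,f), inpos(f,b), on(b), on(e), on(f)}
3. move(f)  →  {at(a), at(e), inpos(a,f), inpos(b,a), inpos(b,f), inpos(d,f), inpos(f,b), inpos(f,f), on(b), on(e), on(f)}
optimal plan length = 3; 3 > 2

No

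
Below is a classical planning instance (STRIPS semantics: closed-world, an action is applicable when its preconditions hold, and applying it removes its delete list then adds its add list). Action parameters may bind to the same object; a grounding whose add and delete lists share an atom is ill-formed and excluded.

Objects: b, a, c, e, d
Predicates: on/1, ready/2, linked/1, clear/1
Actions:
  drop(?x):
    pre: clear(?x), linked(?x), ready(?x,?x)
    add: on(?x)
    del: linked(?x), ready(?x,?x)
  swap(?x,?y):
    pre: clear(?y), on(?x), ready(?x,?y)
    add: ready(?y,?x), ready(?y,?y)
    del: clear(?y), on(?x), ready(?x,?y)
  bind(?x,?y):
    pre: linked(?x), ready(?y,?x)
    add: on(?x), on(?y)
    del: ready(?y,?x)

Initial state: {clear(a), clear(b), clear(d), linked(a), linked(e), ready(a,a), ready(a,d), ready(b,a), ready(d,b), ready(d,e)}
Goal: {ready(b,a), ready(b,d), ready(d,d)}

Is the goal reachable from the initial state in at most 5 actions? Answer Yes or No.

1. drop(a)  →  {clear(a), clear(b), clear(d), linked(e), on(a), ready(a,d), ready(b,a), ready(d,b), ready(d,e)}
2. swap(a,d)  →  {clear(a), clear(b), linked(e), ready(b,a), ready(d,a), ready(d,b), ready(d,d), ready(d,e)}
3. bind(e,d)  →  {clear(a), clear(b), linked(e), on(d), on(e), ready(b,a), ready(d,a), ready(d,b), ready(d,d)}
4. swap(d,b)  →  {clear(a), linked(e), on(e), ready(b,a), ready(b,b), ready(b,d), ready(d,a), ready(d,d)}
optimal plan length = 4; 4 ≤ 5

Yes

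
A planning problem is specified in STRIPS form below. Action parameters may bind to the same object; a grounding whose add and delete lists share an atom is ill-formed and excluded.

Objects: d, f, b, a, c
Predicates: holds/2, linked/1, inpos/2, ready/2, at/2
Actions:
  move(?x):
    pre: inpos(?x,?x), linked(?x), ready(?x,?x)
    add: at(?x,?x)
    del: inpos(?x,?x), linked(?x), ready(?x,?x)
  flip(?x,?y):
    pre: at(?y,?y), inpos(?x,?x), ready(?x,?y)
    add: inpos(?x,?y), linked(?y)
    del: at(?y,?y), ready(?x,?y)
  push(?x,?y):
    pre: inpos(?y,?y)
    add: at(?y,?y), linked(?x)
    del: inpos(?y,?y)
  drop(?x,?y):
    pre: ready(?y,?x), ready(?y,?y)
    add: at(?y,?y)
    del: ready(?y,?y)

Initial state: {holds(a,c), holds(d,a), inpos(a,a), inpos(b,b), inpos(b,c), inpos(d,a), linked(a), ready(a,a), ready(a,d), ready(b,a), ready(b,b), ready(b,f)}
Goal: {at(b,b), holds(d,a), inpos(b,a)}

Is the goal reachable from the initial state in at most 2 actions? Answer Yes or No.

1. move(a)  →  {at(a,a), holds(a,c), holds(d,a), inpos(b,b), inpos(b,c), inpos(d,a), ready(a,d), ready(b,a), ready(b,b), ready(b,f)}
2. flip(b,a)  →  {holds(a,c), holds(d,a), inpos(b,a), inpos(b,b), inpos(b,c), inpos(d,a), linked(a), ready(a,d), ready(b,b), ready(b,f)}
3. push(d,b)  →  {at(b,b), holds(a,c), holds(d,a), inpos(b,a), inpos(b,c), inpos(d,a), linked(a), linked(d), ready(a,d), ready(b,b), ready(b,f)}
optimal plan length = 3; 3 > 2

No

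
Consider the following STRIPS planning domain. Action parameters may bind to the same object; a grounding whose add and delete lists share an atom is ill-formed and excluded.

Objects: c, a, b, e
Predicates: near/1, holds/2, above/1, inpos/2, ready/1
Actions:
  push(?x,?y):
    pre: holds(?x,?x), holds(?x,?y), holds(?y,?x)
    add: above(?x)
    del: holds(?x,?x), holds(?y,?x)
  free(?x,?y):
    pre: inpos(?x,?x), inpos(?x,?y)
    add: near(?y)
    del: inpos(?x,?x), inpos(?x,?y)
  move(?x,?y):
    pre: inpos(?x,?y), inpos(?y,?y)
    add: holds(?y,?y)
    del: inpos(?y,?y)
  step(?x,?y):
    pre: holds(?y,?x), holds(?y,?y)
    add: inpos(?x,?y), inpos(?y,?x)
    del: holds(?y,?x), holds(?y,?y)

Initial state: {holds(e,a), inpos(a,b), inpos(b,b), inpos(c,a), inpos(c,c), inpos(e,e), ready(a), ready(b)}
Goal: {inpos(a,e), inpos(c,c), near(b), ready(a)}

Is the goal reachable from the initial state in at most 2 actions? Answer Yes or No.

No

1. free(b,b)  →  {holds(e,a), inpos(a,b), inpos(c,a), inpos(c,c), inpos(e,e), near(b), ready(a), ready(b)}
2. move(e,e)  →  {holds(e,a), holds(e,e), inpos(a,b), inpos(c,a), inpos(c,c), near(b), ready(a), ready(b)}
3. step(a,e)  →  {inpos(a,b), inpos(a,e), inpos(c,a), inpos(c,c), inpos(e,a), near(b), ready(a), ready(b)}
optimal plan length = 3; 3 > 2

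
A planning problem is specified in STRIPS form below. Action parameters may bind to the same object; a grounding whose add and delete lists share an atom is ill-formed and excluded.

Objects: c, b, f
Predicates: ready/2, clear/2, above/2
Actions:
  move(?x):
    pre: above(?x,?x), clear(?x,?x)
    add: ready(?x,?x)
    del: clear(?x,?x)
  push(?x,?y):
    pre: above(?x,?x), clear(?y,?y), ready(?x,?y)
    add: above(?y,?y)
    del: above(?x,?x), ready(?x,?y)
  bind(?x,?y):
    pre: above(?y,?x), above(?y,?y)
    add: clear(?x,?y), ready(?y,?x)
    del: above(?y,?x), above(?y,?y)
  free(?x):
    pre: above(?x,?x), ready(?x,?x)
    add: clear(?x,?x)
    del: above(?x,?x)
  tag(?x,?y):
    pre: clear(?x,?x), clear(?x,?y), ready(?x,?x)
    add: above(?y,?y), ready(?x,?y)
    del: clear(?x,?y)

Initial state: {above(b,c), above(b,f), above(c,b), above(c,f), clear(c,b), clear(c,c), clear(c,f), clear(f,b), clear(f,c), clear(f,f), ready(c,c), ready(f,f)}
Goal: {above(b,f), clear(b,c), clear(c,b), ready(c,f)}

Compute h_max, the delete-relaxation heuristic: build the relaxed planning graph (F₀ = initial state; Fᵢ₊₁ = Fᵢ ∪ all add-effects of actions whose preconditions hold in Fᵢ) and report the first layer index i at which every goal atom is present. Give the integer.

2

F0 = init (12 atoms)
F1 = F0 ∪ {above(b,b), above(c,c), above(f,f), ready(c,b), ready(c,f), ready(f,b), ready(f,c)}  (19 atoms)
F2 = F1 ∪ {clear(b,b), clear(b,c), ready(b,b), ready(b,c), ready(b,f)}  (24 atoms)
goal ⊆ F2  ⇒  h_max = 2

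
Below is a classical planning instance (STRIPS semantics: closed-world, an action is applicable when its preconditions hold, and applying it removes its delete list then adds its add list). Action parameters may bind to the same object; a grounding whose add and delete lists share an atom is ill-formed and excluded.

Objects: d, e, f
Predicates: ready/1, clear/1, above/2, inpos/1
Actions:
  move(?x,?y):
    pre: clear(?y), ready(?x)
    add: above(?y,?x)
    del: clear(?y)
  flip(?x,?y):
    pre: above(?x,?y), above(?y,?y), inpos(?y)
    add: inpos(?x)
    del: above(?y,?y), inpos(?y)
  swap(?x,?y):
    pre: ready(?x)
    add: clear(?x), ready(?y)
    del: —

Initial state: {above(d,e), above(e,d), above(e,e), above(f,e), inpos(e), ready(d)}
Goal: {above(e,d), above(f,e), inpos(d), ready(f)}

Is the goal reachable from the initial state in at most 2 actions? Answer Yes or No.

1. flip(d,e)  →  {above(d,e), above(e,d), above(f,e), inpos(d), ready(d)}
2. swap(d,f)  →  {above(d,e), above(e,d), above(f,e), clear(d), inpos(d), ready(d), ready(f)}
optimal plan length = 2; 2 ≤ 2

Yes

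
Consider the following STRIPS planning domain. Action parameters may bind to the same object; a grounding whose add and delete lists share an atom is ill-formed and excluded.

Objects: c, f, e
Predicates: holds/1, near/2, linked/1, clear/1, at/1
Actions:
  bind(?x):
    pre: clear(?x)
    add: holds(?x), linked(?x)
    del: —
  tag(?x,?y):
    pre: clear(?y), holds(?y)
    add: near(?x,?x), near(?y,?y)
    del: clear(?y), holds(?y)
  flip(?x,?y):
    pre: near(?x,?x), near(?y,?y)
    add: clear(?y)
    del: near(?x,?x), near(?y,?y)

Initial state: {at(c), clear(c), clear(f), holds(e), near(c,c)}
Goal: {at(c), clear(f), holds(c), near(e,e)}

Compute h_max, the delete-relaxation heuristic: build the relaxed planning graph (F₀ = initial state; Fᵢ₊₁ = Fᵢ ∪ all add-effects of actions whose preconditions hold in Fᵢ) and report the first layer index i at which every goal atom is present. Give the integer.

2

F0 = init (5 atoms)
F1 = F0 ∪ {holds(c), holds(f), linked(c), linked(f)}  (9 atoms)
F2 = F1 ∪ {near(e,e), near(f,f)}  (11 atoms)
goal ⊆ F2  ⇒  h_max = 2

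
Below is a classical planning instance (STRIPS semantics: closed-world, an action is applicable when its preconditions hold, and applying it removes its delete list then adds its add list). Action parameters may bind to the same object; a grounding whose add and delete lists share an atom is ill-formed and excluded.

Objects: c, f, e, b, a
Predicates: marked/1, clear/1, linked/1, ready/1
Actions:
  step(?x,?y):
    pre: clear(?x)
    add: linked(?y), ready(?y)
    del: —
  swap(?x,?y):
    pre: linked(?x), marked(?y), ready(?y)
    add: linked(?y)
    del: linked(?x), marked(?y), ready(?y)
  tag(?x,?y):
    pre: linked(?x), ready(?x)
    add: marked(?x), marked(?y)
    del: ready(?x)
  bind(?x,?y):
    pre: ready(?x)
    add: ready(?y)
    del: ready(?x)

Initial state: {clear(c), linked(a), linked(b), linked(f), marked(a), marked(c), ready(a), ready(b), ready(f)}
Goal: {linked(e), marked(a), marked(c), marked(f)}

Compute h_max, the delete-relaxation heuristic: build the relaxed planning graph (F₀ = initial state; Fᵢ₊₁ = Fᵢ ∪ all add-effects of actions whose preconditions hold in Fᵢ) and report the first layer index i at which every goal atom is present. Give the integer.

1

F0 = init (9 atoms)
F1 = F0 ∪ {linked(c), linked(e), marked(b), marked(e), marked(f), ready(c), ready(e)}  (16 atoms)
goal ⊆ F1  ⇒  h_max = 1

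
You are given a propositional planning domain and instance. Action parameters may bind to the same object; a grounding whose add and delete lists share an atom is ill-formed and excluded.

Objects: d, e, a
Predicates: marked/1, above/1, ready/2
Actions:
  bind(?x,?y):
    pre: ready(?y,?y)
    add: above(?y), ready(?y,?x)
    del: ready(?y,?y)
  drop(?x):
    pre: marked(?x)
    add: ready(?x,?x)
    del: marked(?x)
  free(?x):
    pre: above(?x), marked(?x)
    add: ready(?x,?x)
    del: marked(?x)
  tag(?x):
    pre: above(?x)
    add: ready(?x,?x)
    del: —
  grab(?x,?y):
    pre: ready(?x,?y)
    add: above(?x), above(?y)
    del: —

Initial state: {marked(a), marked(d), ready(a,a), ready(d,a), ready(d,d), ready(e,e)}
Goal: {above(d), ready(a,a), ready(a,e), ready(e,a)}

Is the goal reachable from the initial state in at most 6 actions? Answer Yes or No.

1. bind(e,d)  →  {above(d), marked(a), marked(d), ready(a,a), ready(d,a), ready(d,e), ready(e,e)}
2. bind(e,a)  →  {above(a), above(d), marked(a), marked(d), ready(a,e), ready(d,a), ready(d,e), ready(e,e)}
3. bind(a,e)  →  {above(a), above(d), above(e), marked(a), marked(d), ready(a,e), ready(d,a), ready(d,e), ready(e,a)}
4. drop(a)  →  {above(a), above(d), above(e), marked(d), ready(a,a), ready(a,e), ready(d,a), ready(d,e), ready(e,a)}
optimal plan length = 4; 4 ≤ 6

Yes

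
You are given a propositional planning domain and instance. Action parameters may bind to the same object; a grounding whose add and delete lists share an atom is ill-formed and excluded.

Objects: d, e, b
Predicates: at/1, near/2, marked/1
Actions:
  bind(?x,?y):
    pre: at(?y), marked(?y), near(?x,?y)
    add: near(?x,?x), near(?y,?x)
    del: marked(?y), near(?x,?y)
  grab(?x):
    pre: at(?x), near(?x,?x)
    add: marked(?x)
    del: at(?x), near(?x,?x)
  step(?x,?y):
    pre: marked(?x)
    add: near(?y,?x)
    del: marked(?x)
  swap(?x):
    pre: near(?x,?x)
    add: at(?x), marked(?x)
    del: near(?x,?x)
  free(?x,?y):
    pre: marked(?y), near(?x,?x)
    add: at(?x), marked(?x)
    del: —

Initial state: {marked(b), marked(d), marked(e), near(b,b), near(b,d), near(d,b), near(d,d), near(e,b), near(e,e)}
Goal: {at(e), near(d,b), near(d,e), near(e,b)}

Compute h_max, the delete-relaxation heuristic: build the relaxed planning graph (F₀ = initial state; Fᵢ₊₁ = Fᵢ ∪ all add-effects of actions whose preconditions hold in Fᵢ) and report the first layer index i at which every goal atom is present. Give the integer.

1

F0 = init (9 atoms)
F1 = F0 ∪ {at(b), at(d), at(e), near(b,e), near(d,e), near(e,d)}  (15 atoms)
goal ⊆ F1  ⇒  h_max = 1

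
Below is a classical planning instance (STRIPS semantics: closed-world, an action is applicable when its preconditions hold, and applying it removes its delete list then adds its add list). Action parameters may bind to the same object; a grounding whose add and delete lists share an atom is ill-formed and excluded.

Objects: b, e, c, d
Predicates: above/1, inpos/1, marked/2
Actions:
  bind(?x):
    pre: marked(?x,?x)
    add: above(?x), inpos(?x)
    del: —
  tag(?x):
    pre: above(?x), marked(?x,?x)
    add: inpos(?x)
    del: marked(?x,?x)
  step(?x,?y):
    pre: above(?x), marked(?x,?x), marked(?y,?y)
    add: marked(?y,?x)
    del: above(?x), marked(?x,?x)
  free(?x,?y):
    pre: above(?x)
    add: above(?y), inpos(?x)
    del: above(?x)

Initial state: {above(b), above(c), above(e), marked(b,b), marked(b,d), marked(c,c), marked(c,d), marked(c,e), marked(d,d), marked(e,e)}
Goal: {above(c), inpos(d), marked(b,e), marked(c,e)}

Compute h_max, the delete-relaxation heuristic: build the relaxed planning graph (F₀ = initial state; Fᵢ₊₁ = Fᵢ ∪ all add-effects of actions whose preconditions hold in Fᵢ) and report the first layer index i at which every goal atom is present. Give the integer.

1

F0 = init (10 atoms)
F1 = F0 ∪ {above(d), inpos(b), inpos(c), inpos(d), inpos(e), marked(b,c), marked(b,e), marked(c,b), marked(d,b), marked(d,c), marked(d,e), marked(e,b), marked(e,c)}  (23 atoms)
goal ⊆ F1  ⇒  h_max = 1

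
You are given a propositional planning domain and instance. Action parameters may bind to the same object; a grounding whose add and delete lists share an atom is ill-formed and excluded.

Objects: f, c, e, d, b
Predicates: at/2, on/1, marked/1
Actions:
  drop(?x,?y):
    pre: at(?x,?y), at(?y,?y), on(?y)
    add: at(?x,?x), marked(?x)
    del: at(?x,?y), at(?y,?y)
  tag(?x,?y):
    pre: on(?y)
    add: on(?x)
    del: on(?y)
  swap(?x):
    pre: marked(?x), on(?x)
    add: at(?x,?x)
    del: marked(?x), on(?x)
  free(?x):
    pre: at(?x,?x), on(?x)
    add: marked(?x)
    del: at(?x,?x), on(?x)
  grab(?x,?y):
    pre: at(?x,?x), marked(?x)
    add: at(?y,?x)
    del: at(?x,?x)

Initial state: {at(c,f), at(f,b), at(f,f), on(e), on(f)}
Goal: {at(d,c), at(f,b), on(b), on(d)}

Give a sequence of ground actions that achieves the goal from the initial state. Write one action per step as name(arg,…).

1. drop(c,f)  →  {at(c,c), at(f,b), marked(c), on(e), on(f)}
2. tag(d,f)  →  {at(c,c), at(f,b), marked(c), on(d), on(e)}
3. tag(b,e)  →  {at(c,c), at(f,b), marked(c), on(b), on(d)}
4. grab(c,d)  →  {at(d,c), at(f,b), marked(c), on(b), on(d)}

drop(c,f); tag(d,f); tag(b,e); grab(c,d)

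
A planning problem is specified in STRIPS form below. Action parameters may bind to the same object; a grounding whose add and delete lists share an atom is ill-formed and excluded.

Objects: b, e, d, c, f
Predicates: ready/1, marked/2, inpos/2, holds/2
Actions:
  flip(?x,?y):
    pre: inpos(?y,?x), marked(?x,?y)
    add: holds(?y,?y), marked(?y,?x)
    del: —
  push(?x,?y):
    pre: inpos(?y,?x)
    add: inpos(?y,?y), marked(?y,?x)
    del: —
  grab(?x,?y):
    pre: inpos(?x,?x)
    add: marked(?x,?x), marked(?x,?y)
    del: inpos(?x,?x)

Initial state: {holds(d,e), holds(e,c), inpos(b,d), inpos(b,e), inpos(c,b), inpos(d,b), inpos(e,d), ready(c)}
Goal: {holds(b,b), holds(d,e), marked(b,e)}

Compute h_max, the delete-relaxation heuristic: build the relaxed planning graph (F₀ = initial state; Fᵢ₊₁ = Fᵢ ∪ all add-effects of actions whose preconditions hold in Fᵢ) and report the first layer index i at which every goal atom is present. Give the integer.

2

F0 = init (8 atoms)
F1 = F0 ∪ {inpos(b,b), inpos(c,c), inpos(d,d), inpos(e,e), marked(b,d), marked(b,e), marked(c,b), marked(d,b), marked(e,d)}  (17 atoms)
F2 = F1 ∪ {holds(b,b), holds(d,d), marked(b,b), marked(b,c), marked(b,f), marked(c,c), marked(c,d), marked(c,e), marked(c,f), marked(d,c), marked(d,d), marked(d,e), marked(d,f), marked(e,b), marked(e,c), marked(e,e), marked(e,f)}  (34 atoms)
goal ⊆ F2  ⇒  h_max = 2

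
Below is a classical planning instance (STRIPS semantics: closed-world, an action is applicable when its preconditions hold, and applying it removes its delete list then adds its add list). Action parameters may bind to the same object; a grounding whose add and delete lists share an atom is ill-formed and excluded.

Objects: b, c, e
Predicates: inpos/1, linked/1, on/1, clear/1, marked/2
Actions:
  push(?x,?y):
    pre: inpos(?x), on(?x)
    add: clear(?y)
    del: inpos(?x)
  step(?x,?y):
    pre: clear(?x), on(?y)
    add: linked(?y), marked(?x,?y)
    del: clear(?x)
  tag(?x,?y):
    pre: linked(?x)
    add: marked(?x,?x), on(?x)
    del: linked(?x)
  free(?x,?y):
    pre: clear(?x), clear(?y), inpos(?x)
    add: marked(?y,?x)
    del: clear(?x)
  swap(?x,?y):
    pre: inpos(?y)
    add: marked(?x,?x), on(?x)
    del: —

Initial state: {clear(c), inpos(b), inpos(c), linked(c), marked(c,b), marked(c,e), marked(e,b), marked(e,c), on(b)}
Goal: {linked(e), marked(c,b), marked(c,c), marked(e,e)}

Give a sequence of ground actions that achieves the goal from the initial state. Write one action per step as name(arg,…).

tag(c,b); swap(e,b); step(c,e)

1. tag(c,b)  →  {clear(c), inpos(b), inpos(c), marked(c,b), marked(c,c), marked(c,e), marked(e,b), marked(e,c), on(b), on(c)}
2. swap(e,b)  →  {clear(c), inpos(b), inpos(c), marked(c,b), marked(c,c), marked(c,e), marked(e,b), marked(e,c), marked(e,e), on(b), on(c), on(e)}
3. step(c,e)  →  {inpos(b), inpos(c), linked(e), marked(c,b), marked(c,c), marked(c,e), marked(e,b), marked(e,c), marked(e,e), on(b), on(c), on(e)}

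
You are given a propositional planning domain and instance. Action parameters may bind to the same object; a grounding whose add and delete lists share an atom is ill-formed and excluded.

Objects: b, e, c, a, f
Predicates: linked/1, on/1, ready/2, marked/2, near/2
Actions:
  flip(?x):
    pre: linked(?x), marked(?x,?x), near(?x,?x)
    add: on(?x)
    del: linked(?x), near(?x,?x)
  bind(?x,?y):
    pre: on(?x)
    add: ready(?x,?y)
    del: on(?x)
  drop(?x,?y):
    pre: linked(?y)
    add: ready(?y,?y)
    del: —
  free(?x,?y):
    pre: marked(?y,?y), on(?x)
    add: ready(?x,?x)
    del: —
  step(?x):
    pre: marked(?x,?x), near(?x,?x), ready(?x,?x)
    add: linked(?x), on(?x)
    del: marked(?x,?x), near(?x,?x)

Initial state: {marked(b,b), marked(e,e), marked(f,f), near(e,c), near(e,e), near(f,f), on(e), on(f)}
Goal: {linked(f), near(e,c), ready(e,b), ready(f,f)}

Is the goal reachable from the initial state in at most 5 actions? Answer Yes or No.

Yes

1. bind(e,b)  →  {marked(b,b), marked(e,e), marked(f,f), near(e,c), near(e,e), near(f,f), on(f), ready(e,b)}
2. bind(f,f)  →  {marked(b,b), marked(e,e), marked(f,f), near(e,c), near(e,e), near(f,f), ready(e,b), ready(f,f)}
3. step(f)  →  {linked(f), marked(b,b), marked(e,e), near(e,c), near(e,e), on(f), ready(e,b), ready(f,f)}
optimal plan length = 3; 3 ≤ 5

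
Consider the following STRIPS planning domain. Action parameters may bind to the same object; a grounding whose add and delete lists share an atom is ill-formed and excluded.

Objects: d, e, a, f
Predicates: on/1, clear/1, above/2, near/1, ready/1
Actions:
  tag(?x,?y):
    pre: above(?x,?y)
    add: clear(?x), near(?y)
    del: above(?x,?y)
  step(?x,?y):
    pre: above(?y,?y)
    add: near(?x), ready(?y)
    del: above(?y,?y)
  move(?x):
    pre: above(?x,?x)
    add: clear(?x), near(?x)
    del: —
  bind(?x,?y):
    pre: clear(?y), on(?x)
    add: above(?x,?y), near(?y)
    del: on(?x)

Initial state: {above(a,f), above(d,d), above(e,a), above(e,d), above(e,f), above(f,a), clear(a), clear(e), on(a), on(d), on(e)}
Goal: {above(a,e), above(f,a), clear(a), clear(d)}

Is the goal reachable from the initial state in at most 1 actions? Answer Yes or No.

1. tag(d,d)  →  {above(a,f), above(e,a), above(e,d), above(e,f), above(f,a), clear(a), clear(d), clear(e), near(d), on(a), on(d), on(e)}
2. bind(a,e)  →  {above(a,e), above(a,f), above(e,a), above(e,d), above(e,f), above(f,a), clear(a), clear(d), clear(e), near(d), near(e), on(d), on(e)}
optimal plan length = 2; 2 > 1

No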